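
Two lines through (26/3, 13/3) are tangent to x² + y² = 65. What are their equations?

4x + 7y = 65 and 8x − y = 65

A line y − (13/3) = m(x − (26/3)) is tangent when its distance from (0, 0) is √65:
(−26/3m − (−13/3))² = 65(m² + 1)
7m² − 52m − 32 = 0, so m = −4/7 or m = 8.
Through (26/3, 13/3) these give 4x + 7y = 65 and 8x − y = 65.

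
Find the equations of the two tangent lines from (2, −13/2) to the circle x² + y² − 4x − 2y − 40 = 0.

Let a tangent through (2, −13/2) have slope m. Its distance from (2, 1) must equal 3√5:
[m·(0) − (15/2)]² = 45(m² + 1)
4m² − 1 = 0, so m = 1/2 or m = −1/2.
Through (2, −13/2) these give x − 2y = 15 and x + 2y = −11.

x − 2y = 15 and x + 2y = −11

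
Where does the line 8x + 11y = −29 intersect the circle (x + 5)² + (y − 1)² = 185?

From the line, y = (−29 − 8x)/11. Substituting:
185x² + 1850x − 17760 = 0  ⟹  x² + 10x − 96 = 0
x = 6 or x = −16, giving (6, −7) and (−16, 9).

(−16, 9) and (6, −7)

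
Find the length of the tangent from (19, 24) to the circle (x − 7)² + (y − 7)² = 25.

With centre O = (7, 7), |OP|² = 433 and r² = 25.
Power of the point: PT² = |PO|² − r² = 408, so PT = 2√102.

2√102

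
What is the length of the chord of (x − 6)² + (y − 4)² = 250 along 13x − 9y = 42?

The distance from (6, 4) to the line is 0/√250, and r² = 250.
Chord = 2√(r² − d²) = 2·√(250) = 10√10.

10√10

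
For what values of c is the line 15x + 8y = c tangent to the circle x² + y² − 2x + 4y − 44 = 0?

The line touches the circle iff its distance from (1, −2) is 7:
|15·1 + 8·(−2) − c| / √289 = 7
|c − (−1)| = 7·17, so c = 118 or c = −120.

c = −120 or c = 118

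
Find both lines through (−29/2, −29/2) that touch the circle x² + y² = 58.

Let a tangent through (−29/2, −29/2) have slope m. Its distance from (0, 0) must equal √58:
[m·(29/2) − (29/2)]² = 58(m² + 1)
21m² − 58m + 21 = 0, so m = 3/7 or m = 7/3.
Through (−29/2, −29/2) these give 3x − 7y = 58 and 7x − 3y = −58.

3x − 7y = 58 and 7x − 3y = −58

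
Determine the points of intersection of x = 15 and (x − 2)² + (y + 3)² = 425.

(15, −19) and (15, 13)

The line gives x = 15. Substituting into the circle:
y² + 6y − 247 = 0
y = 13 or y = −19, giving (15, 13) and (15, −19).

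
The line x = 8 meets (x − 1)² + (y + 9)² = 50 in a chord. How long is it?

The distance from (1, −9) to the line is 7, and r² = 50.
Chord = 2√(r² − d²) = 2·√(1) = 2.

2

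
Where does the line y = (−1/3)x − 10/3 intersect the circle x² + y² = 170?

(−13, 1) and (11, −7)

Express y = (−10 − x)/3 and substitute into the circle:
10x² + 20x − 1430 = 0  ⟹  x² + 2x − 143 = 0
x = 11 or x = −13, giving (11, −7) and (−13, 1).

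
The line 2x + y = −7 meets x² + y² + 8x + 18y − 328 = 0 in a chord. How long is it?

The distance from (−4, −9) to the line is 10/√5, and r² = 425.
Half the chord is √(r² − d²) = √(405), so the full chord is 18√5.

18√5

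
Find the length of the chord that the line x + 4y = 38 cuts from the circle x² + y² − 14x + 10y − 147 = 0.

4√17

Substitute y = (38 − x)/4:
17x² − 340x + 612 = 0  ⟹  x² − 20x + 36 = 0
x = 18 or x = 2, giving (18, 5) and (2, 9).
Chord length = distance between (18, 5) and (2, 9) = √272 = 4√17.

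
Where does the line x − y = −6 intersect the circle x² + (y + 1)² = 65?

(−8, −2) and (1, 7)

Substitute y = x + 6:
2x² + 14x − 16 = 0  ⟹  x² + 7x − 8 = 0
x = 1 or x = −8, giving (1, 7) and (−8, −2).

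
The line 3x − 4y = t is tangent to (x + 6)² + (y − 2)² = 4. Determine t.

t = −36 or t = −16

The line touches the circle iff its distance from (−6, 2) is 2:
|3·(−6) − 4·2 − t| / √25 = 2
|t − (−26)| = 2·5, so t = −16 or t = −36.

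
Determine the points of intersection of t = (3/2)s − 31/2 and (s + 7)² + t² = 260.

(1, −14) and (9, −2)

From the line, t = (−31 + 3s)/2. Substituting:
13s² − 130s + 117 = 0  ⟹  s² − 10s + 9 = 0
s = 9 or s = 1, giving (9, −2) and (1, −14).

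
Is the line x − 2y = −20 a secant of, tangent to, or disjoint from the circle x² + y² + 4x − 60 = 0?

disjoint

Substituting the line into the circle gives 5x² + 56x + 160 = 0.
Δ = 3136 − 3200 = −64.
No real roots: the line does not meet the circle.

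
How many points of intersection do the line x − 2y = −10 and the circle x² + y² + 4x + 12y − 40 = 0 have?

1

Substituting the line into the circle gives 5x² + 60x + 180 = 0.
Discriminant = (60)² − 4·5·(180) = 0.
A repeated root: the line is tangent.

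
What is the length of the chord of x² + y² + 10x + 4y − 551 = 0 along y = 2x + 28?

The distance from (−5, −2) to the line is 20/√5, and r² = 580.
Half the chord is √(r² − d²) = √(500), so the full chord is 20√5.

20√5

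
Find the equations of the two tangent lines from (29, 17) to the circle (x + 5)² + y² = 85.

A line y − (17) = m(x − (29)) is tangent when its distance from (−5, 0) is √85:
[m·(−34) − (−17)]² = 85(m² + 1)
63m² − 68m + 12 = 0, so m = 2/9 or m = 6/7.
With m = 2/9: 2x − 9y = −95. With m = 6/7: 6x − 7y = 55.

2x − 9y = −95 and 6x − 7y = 55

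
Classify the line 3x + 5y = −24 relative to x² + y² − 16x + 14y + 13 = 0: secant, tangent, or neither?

Substituting the line into the circle gives 34x² − 466x − 779 = 0.
Δ = 217156 − (−105944) = 323100.
Two real roots: the line is a secant.

secant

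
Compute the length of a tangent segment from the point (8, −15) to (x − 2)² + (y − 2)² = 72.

With centre O = (2, 2), |OP|² = 325 and r² = 72.
By the tangent–radius right angle, tangent length = √(|PO|² − r²) = √253.

√253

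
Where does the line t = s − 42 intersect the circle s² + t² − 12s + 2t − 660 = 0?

Substitute t = s − 42:
2s² − 94s + 1020 = 0  ⟹  s² − 47s + 510 = 0
s = 30 or s = 17, giving (30, −12) and (17, −25).

(17, −25) and (30, −12)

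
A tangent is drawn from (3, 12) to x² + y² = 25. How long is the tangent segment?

Centre (0, 0), r² = 25. |PO|² = (3)² + (12)² = 153.
By the tangent–radius right angle, tangent length = √(|PO|² − r²) = √128 = 8√2.

8√2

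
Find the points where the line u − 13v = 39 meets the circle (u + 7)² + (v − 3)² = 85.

(−13, −4) and (0, −3)

Express v = (−39 + u)/13 and substitute into the circle:
170u² + 2210u = 0  ⟹  u² + 13u = 0
u = 0 or u = −13, giving (0, −3) and (−13, −4).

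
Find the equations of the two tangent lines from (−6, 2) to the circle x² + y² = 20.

Write the tangent as mx − y + (2 − m·(−6)) = 0 and set its distance from the centre to 2√5:
[m·(6) − (−2)]² = 20(m² + 1)
2m² + 3m − 2 = 0, so m = 1/2 or m = −2.
With m = 1/2: x − 2y = −10. With m = −2: 2x + y = −10.

x − 2y = −10 and 2x + y = −10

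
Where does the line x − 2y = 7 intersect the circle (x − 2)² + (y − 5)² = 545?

Express y = (−7 + x)/2 and substitute into the circle:
5x² − 50x − 1875 = 0  ⟹  x² − 10x − 375 = 0
x = 25 or x = −15, giving (25, 9) and (−15, −11).

(−15, −11) and (25, 9)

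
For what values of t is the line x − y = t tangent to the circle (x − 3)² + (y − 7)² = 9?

t = −4 ± 3√2

For a tangent, require d(centre, line) = r = 3.
|1·3 − 1·7 − t| / √2 = 3
|t − (−4)| = 3√2.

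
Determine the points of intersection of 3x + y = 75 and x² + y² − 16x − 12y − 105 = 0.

Express y = −3x + 75 and substitute into the circle:
10x² − 430x + 4620 = 0  ⟹  x² − 43x + 462 = 0
x = 22 or x = 21, giving (22, 9) and (21, 12).

(21, 12) and (22, 9)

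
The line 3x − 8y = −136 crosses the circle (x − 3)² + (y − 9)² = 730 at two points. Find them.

(−24, 8) and (24, 26)

From the line, y = (136 + 3x)/8. Substituting:
73x² − 42048 = 0  ⟹  x² − 576 = 0
x = 24 or x = −24, giving (24, 26) and (−24, 8).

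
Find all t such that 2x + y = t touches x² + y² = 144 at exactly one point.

Tangency holds when the distance from the centre (0, 0) to the line equals the radius 12:
|2·0 + 1·0 − t| / √5 = 12
|t| = 12√5.

t = ±12√5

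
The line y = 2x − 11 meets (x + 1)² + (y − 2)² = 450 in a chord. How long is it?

Express y = 2x − 11 and substitute into the circle:
5x² − 50x − 280 = 0  ⟹  x² − 10x − 56 = 0
x = 14 or x = −4, giving (14, 17) and (−4, −19).
Chord length = distance between (14, 17) and (−4, −19) = √1620 = 18√5.

18√5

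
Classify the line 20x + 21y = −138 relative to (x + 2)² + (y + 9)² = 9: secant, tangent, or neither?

neither

Substituting the line into the circle gives 841x² − 276x + 396 = 0.
Δ = 76176 − 1332144 = −1255968.
No real roots: the line does not meet the circle.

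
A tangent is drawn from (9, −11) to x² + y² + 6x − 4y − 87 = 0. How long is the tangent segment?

The centre is (−3, 2) and r = 10. The square of the distance from P to the centre is 144 + 169 = 313.
By the tangent–radius right angle, tangent length = √(|PO|² − r²) = √213.

√213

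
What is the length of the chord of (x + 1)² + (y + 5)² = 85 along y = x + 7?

7√2

Express y = x + 7 and substitute into the circle:
2x² + 26x + 60 = 0  ⟹  x² + 13x + 30 = 0
x = −3 or x = −10, giving (−3, 4) and (−10, −3).
Chord length = distance between (−3, 4) and (−10, −3) = √98 = 7√2.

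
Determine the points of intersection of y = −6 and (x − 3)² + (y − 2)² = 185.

From the line, y = −6. Substituting:
x² − 6x − 112 = 0
x = 14 or x = −8, giving (14, −6) and (−8, −6).

(−8, −6) and (14, −6)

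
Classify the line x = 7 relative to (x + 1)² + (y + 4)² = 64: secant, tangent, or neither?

tangent

d² = (1·(−1) + 0·(−4) − (7))² = 64; r² = 64.
Since d² = r², the line is tangent.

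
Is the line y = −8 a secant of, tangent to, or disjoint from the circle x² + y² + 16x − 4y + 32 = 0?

disjoint

Substituting the line into the circle gives x² + 16x + 128 = 0.
Discriminant = (16)² − 4·1·(128) = −256 < 0.
No real roots: the line does not meet the circle.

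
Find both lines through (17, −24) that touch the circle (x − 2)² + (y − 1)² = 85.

Let a tangent through (17, −24) have slope m. Its distance from (2, 1) must equal √85:
[m·(−15) − (25)]² = 85(m² + 1)
14m² + 75m + 54 = 0, so m = −6/7 or m = −9/2.
Through (17, −24) these give 6x + 7y = −66 and 9x + 2y = 105.

6x + 7y = −66 and 9x + 2y = 105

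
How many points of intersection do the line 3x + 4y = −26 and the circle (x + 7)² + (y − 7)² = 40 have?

Substituting the line into the circle gives 25x² + 548x + 3060 = 0.
Δ = 300304 − 306000 = −5696.
No real roots: the line does not meet the circle.

0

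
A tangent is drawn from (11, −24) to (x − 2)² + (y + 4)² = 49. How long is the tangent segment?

Centre (2, −4), r² = 49. |PO|² = (9)² + (−20)² = 481.
The tangent meets the radius at right angles, so tangent² = |PO|² − r² = 481 − 49 = 432.

12√3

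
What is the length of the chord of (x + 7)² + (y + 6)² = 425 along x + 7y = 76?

The distance from (−7, −6) to the line is 125/√50, and r² = 425.
Half the chord is √(r² − d²) = √(225/2), so the full chord is 15√2.

15√2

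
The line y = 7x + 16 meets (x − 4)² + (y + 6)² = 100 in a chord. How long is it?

10√2

Substitute y = 7x + 16:
50x² + 300x + 400 = 0  ⟹  x² + 6x + 8 = 0
x = −2 or x = −4, giving (−2, 2) and (−4, −12).
Chord length = distance between (−2, 2) and (−4, −12) = √200 = 10√2.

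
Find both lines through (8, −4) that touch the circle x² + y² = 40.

Write the tangent as mx − y + (−4 − m·(8)) = 0 and set its distance from the centre to 2√10:
[m·(−8) − (4)]² = 40(m² + 1)
3m² + 8m − 3 = 0, so m = 1/3 or m = −3.
Through (8, −4) these give x − 3y = 20 and 3x + y = 20.

x − 3y = 20 and 3x + y = 20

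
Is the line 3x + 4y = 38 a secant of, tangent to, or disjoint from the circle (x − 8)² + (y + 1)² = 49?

secant

d² = (3·8 + 4·(−1) − (38))²/25 = 324/25; r² = 49.
Since d² < r², the line cuts the circle twice.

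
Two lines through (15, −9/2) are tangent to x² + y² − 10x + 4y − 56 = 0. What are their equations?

9x + 2y = 126 and 7x − 6y = 132

Write the tangent as mx − y + (−9/2 − m·(15)) = 0 and set its distance from the centre to √85:
[m·(−10) − (5/2)]² = 85(m² + 1)
12m² + 40m − 63 = 0, so m = −9/2 or m = 7/6.
With m = −9/2: 9x + 2y = 126. With m = 7/6: 7x − 6y = 132.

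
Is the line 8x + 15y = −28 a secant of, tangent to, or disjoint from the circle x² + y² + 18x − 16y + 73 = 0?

secant

Centre (−9, 8), r² = 72. Distance² from centre to line = (76)²/289 = 5776/289.
Since d² < r², the line cuts the circle twice.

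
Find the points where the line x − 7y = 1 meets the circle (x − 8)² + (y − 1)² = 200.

Substitute y = (−1 + x)/7:
50x² − 800x − 6600 = 0  ⟹  x² − 16x − 132 = 0
x = 22 or x = −6, giving (22, 3) and (−6, −1).

(−6, −1) and (22, 3)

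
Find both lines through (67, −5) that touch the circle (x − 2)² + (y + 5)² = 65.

A line y − (−5) = m(x − (67)) is tangent when its distance from (2, −5) is √65:
(−65m − (0))² = 65(m² + 1)
64m² − 1 = 0, so m = 1/8 or m = −1/8.
With m = 1/8: x − 8y = 107. With m = −1/8: x + 8y = 27.

x − 8y = 107 and x + 8y = 27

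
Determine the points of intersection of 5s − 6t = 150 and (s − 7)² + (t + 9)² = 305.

From the line, t = (−150 + 5s)/6. Substituting:
61s² − 1464s = 0  ⟹  s² − 24s = 0
s = 24 or s = 0, giving (24, −5) and (0, −25).

(0, −25) and (24, −5)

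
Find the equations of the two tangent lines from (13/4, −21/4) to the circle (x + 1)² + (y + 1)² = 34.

A line y − (−21/4) = m(x − (13/4)) is tangent when its distance from (−1, −1) is √34:
[m·(−17/4) − (17/4)]² = 34(m² + 1)
15m² − 34m + 15 = 0, so m = 5/3 or m = 3/5.
Through (13/4, −21/4) these give 5x − 3y = 32 and 3x − 5y = 36.

5x − 3y = 32 and 3x − 5y = 36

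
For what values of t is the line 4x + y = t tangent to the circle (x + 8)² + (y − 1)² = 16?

Tangency holds when the distance from the centre (−8, 1) to the line equals the radius 4:
|4·(−8) + 1·1 − t| / √17 = 4
|t − (−31)| = 4√17.

t = −31 ± 4√17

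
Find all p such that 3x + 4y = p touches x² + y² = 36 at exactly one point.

p = −30 or p = 30

The line touches the circle iff its distance from (0, 0) is 6:
|3·0 + 4·0 − p| / √25 = 6
|p| = 6·5, so p = 30 or p = −30.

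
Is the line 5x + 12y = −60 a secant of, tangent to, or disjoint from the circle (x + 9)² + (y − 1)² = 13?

Substituting the line into the circle gives 169x² + 3312x + 14976 = 0.
Δ = 10969344 − 10123776 = 845568.
Two real roots: the line is a secant.

secant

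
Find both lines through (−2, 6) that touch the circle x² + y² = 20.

Write the tangent as mx − y + (6 − m·(−2)) = 0 and set its distance from the centre to 2√5:
(2m − (−6))² = 20(m² + 1)
2m² − 3m − 2 = 0, so m = −1/2 or m = 2.
Through (−2, 6) these give x + 2y = 10 and 2x − y = −10.

x + 2y = 10 and 2x − y = −10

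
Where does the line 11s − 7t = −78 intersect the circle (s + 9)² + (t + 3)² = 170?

Substitute t = (78 + 11s)/7:
170s² + 3060s + 5440 = 0  ⟹  s² + 18s + 32 = 0
s = −2 or s = −16, giving (−2, 8) and (−16, −14).

(−16, −14) and (−2, 8)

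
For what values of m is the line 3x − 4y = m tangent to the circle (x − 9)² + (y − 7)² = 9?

The line touches the circle iff its distance from (9, 7) is 3:
|3·9 − 4·7 − m| / √25 = 3
|m − (−1)| = 3·5, so m = 14 or m = −16.

m = −16 or m = 14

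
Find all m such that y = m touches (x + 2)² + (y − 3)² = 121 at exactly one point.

m = −8 or m = 14

The line touches the circle iff its distance from (−2, 3) is 11:
|0·(−2) + 1·3 − m| / √1 = 11
|m − (3)| = 11, so m = 14 or m = −8.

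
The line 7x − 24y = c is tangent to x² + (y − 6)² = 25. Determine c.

For a tangent, require d(centre, line) = r = 5.
|7·0 − 24·6 − c| / √625 = 5
|c − (−144)| = 5·25, so c = −19 or c = −269.

c = −269 or c = −19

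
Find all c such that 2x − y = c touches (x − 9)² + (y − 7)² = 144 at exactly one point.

Tangency holds when the distance from the centre (9, 7) to the line equals the radius 12:
|2·9 − 1·7 − c| / √5 = 12
|c − (11)| = 12√5.

c = 11 ± 12√5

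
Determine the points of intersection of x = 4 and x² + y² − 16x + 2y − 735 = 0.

The line gives x = 4. Substituting into the circle:
y² + 2y − 783 = 0
y = 27 or y = −29, giving (4, 27) and (4, −29).

(4, −29) and (4, 27)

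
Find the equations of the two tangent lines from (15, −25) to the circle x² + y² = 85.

6x + 7y = −85 and 9x + 2y = 85

A line y − (−25) = m(x − (15)) is tangent when its distance from (0, 0) is √85:
(−15m − (25))² = 85(m² + 1)
14m² + 75m + 54 = 0, so m = −6/7 or m = −9/2.
Through (15, −25) these give 6x + 7y = −85 and 9x + 2y = 85.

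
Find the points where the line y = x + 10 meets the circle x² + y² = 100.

(−10, 0) and (0, 10)

Express y = x + 10 and substitute into the circle:
2x² + 20x = 0  ⟹  x² + 10x = 0
x = 0 or x = −10, giving (0, 10) and (−10, 0).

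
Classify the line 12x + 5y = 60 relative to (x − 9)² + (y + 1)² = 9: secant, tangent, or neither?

Centre (9, −1), r² = 9. Distance² from centre to line = (43)²/169 = 1849/169.
Since d² > r², the line lies outside the circle.

neither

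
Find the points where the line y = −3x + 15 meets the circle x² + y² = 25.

(4, 3) and (5, 0)

Express y = −3x + 15 and substitute into the circle:
10x² − 90x + 200 = 0  ⟹  x² − 9x + 20 = 0
x = 5 or x = 4, giving (5, 0) and (4, 3).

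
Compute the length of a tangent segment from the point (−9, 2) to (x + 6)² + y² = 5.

2√2

With centre O = (−6, 0), |OP|² = 13 and r² = 5.
The tangent meets the radius at right angles, so tangent² = |PO|² − r² = 13 − 5 = 8.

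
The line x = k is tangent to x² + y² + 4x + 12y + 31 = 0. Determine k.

The line touches the circle iff its distance from (−2, −6) is 3:
|1·(−2) + 0·(−6) − k| / √1 = 3
|k − (−2)| = 3, so k = 1 or k = −5.

k = −5 or k = 1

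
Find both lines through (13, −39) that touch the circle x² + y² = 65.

8x + y = 65 and 7x + 4y = −65

Let a tangent through (13, −39) have slope m. Its distance from (0, 0) must equal √65:
[m·(−13) − (39)]² = 65(m² + 1)
4m² + 39m + 56 = 0, so m = −8 or m = −7/4.
Through (13, −39) these give 8x + y = 65 and 7x + 4y = −65.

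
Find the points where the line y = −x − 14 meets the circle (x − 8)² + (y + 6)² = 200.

From the line, y = −x − 14. Substituting:
2x² − 72 = 0  ⟹  x² − 36 = 0
x = 6 or x = −6, giving (6, −20) and (−6, −8).

(−6, −8) and (6, −20)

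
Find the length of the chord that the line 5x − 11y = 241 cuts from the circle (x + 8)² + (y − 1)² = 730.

From the line, y = (−241 + 5x)/11. Substituting:
146x² − 584x − 17082 = 0  ⟹  x² − 4x − 117 = 0
x = 13 or x = −9, giving (13, −16) and (−9, −26).
|(13, −16) − (−9, −26)| = √((22)² + (10)²) = 2√146.

2√146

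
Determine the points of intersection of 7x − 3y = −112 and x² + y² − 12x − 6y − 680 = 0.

Express y = (112 + 7x)/3 and substitute into the circle:
58x² + 1334x + 4408 = 0  ⟹  x² + 23x + 76 = 0
x = −4 or x = −19, giving (−4, 28) and (−19, −7).

(−19, −7) and (−4, 28)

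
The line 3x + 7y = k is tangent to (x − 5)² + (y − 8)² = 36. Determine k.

k = 71 ± 6√58

The line touches the circle iff its distance from (5, 8) is 6:
|3·5 + 7·8 − k| / √58 = 6
|k − (71)| = 6√58.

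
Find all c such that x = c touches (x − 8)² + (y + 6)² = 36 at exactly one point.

Tangency holds when the distance from the centre (8, −6) to the line equals the radius 6:
|1·8 + 0·(−6) − c| / √1 = 6
|c − (8)| = 6, so c = 14 or c = 2.

c = 2 or c = 14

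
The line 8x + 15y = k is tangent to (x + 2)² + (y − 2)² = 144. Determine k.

k = −190 or k = 218

The line touches the circle iff its distance from (−2, 2) is 12:
|8·(−2) + 15·2 − k| / √289 = 12
|k − (14)| = 12·17, so k = 218 or k = −190.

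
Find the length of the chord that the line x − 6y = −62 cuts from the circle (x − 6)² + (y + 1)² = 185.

The distance from (6, −1) to the line is 74/√37, and r² = 185.
Half the chord is √(r² − d²) = √(37), so the full chord is 2√37.

2√37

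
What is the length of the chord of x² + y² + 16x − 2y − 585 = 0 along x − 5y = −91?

8√26

From the line, y = (91 + x)/5. Substituting:
26x² + 572x − 7254 = 0  ⟹  x² + 22x − 279 = 0
x = 9 or x = −31, giving (9, 20) and (−31, 12).
Chord length = distance between (9, 20) and (−31, 12) = √1664 = 8√26.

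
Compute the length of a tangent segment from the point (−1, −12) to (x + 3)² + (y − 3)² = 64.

With centre O = (−3, 3), |OP|² = 229 and r² = 64.
The tangent meets the radius at right angles, so tangent² = |PO|² − r² = 229 − 64 = 165.

√165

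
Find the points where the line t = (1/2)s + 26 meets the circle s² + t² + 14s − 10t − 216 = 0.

(−20, 16) and (−8, 22)

Substitute t = (52 + s)/2:
5s² + 140s + 800 = 0  ⟹  s² + 28s + 160 = 0
s = −8 or s = −20, giving (−8, 22) and (−20, 16).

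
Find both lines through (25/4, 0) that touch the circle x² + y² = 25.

Let a tangent through (25/4, 0) have slope m. Its distance from (0, 0) must equal 5:
[m·(−25/4) − (0)]² = 25(m² + 1)
9m² − 16 = 0, so m = −4/3 or m = 4/3.
Through (25/4, 0) these give 4x + 3y = 25 and 4x − 3y = 25.

4x + 3y = 25 and 4x − 3y = 25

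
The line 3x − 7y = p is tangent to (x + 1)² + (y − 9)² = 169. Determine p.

The line touches the circle iff its distance from (−1, 9) is 13:
|3·(−1) − 7·9 − p| / √58 = 13
|p − (−66)| = 13√58.

p = −66 ± 13√58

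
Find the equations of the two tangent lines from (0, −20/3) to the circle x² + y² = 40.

A line y − (−20/3) = m(x − (0)) is tangent when its distance from (0, 0) is 2√10:
(0m − (20/3))² = 40(m² + 1)
9m² − 1 = 0, so m = 1/3 or m = −1/3.
Through (0, −20/3) these give x − 3y = 20 and x + 3y = −20.

x − 3y = 20 and x + 3y = −20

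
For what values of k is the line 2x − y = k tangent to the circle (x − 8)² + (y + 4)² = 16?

k = 20 ± 4√5

For a tangent, require d(centre, line) = r = 4.
|2·8 − 1·(−4) − k| / √5 = 4
|k − (20)| = 4√5.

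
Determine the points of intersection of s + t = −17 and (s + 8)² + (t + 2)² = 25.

(−12, −5) and (−11, −6)

Substitute t = −s − 17:
2s² + 46s + 264 = 0  ⟹  s² + 23s + 132 = 0
s = −11 or s = −12, giving (−11, −6) and (−12, −5).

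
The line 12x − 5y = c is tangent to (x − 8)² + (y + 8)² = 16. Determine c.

Tangency holds when the distance from the centre (8, −8) to the line equals the radius 4:
|12·8 − 5·(−8) − c| / √169 = 4
|c − (136)| = 4·13, so c = 188 or c = 84.

c = 84 or c = 188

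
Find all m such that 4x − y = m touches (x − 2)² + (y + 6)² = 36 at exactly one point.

m = 14 ± 6√17

For a tangent, require d(centre, line) = r = 6.
|4·2 − 1·(−6) − m| / √17 = 6
|m − (14)| = 6√17.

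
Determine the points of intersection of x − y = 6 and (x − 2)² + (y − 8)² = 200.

(0, −6) and (16, 10)

Substitute y = x − 6:
2x² − 32x = 0  ⟹  x² − 16x = 0
x = 16 or x = 0, giving (16, 10) and (0, −6).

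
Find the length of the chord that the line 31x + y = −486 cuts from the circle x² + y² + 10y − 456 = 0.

√962

From the line, y = −31x − 486. Substituting:
962x² + 29822x + 230880 = 0  ⟹  x² + 31x + 240 = 0
x = −15 or x = −16, giving (−15, −21) and (−16, 10).
Chord length = distance between (−15, −21) and (−16, 10) = √962 = √962.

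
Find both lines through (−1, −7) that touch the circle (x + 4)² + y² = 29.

Write the tangent as mx − y + (−7 − m·(−1)) = 0 and set its distance from the centre to √29:
(−3m − (7))² = 29(m² + 1)
10m² − 21m − 10 = 0, so m = −2/5 or m = 5/2.
Through (−1, −7) these give 2x + 5y = −37 and 5x − 2y = 9.

2x + 5y = −37 and 5x − 2y = 9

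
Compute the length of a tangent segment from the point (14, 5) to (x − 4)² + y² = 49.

2√19

The centre is (4, 0) and r = 7. The square of the distance from P to the centre is 100 + 25 = 125.
The tangent meets the radius at right angles, so tangent² = |PO|² − r² = 125 − 49 = 76.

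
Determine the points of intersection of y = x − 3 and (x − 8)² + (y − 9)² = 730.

Substitute y = x − 3:
2x² − 40x − 522 = 0  ⟹  x² − 20x − 261 = 0
x = 29 or x = −9, giving (29, 26) and (−9, −12).

(−9, −12) and (29, 26)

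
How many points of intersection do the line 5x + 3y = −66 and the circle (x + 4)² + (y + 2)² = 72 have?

2

d² = (5·(−4) + 3·(−2) − (−66))²/34 = 800/17; r² = 72.
Since d² < r², the line cuts the circle twice.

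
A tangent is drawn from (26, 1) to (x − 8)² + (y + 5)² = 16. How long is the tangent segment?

2√86

With centre O = (8, −5), |OP|² = 360 and r² = 16.
By the tangent–radius right angle, tangent length = √(|PO|² − r²) = √344 = 2√86.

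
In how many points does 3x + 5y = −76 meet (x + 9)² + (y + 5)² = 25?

d² = (3·(−9) + 5·(−5) − (−76))²/34 = 288/17; r² = 25.
Since d² < r², the line cuts the circle twice.

2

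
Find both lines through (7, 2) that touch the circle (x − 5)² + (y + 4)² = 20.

Write the tangent as mx − y + (2 − m·(7)) = 0 and set its distance from the centre to 2√5:
[m·(−2) − (−6)]² = 20(m² + 1)
2m² + 3m − 2 = 0, so m = 1/2 or m = −2.
With m = 1/2: x − 2y = 3. With m = −2: 2x + y = 16.

x − 2y = 3 and 2x + y = 16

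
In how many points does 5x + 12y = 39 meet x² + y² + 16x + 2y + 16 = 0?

Substituting the line into the circle gives 169x² + 1794x + 4761 = 0.
Δ = 3218436 − 3218436 = 0.
A repeated root: the line is tangent.

1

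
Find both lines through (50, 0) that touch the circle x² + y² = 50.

A line y − (0) = m(x − (50)) is tangent when its distance from (0, 0) is 5√2:
(−50m − (0))² = 50(m² + 1)
49m² − 1 = 0, so m = −1/7 or m = 1/7.
With m = −1/7: x + 7y = 50. With m = 1/7: x − 7y = 50.

x + 7y = 50 and x − 7y = 50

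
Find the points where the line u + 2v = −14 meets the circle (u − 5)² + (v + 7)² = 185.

Substitute v = (−14 − u)/2:
5u² − 40u − 640 = 0  ⟹  u² − 8u − 128 = 0
u = 16 or u = −8, giving (16, −15) and (−8, −3).

(−8, −3) and (16, −15)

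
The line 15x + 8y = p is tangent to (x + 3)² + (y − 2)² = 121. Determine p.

p = −216 or p = 158

For a tangent, require d(centre, line) = r = 11.
|15·(−3) + 8·2 − p| / √289 = 11
|p − (−29)| = 11·17, so p = 158 or p = −216.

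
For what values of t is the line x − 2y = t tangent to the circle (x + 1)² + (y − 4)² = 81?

The line touches the circle iff its distance from (−1, 4) is 9:
|1·(−1) − 2·4 − t| / √5 = 9
|t − (−9)| = 9√5.

t = −9 ± 9√5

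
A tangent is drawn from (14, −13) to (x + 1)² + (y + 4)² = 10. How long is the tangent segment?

The centre is (−1, −4) and r = √10. The square of the distance from P to the centre is 225 + 81 = 306.
By the tangent–radius right angle, tangent length = √(|PO|² − r²) = √296 = 2√74.

2√74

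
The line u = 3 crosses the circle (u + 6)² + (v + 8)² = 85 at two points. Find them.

The line gives u = 3. Substituting into the circle:
v² + 16v + 60 = 0
v = −6 or v = −10, giving (3, −6) and (3, −10).

(3, −10) and (3, −6)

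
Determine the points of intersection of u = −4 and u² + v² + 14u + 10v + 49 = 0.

The line gives u = −4. Substituting into the circle:
v² + 10v + 9 = 0
v = −1 or v = −9, giving (−4, −1) and (−4, −9).

(−4, −9) and (−4, −1)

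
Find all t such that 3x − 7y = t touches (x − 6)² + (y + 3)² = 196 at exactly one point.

t = 39 ± 14√58

The line touches the circle iff its distance from (6, −3) is 14:
|3·6 − 7·(−3) − t| / √58 = 14
|t − (39)| = 14√58.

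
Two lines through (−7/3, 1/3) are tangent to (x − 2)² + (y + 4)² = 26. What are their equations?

x − 5y = −4 and 5x − y = −12

A line y − (1/3) = m(x − (−7/3)) is tangent when its distance from (2, −4) is √26:
(13/3m − (−13/3))² = 26(m² + 1)
5m² − 26m + 5 = 0, so m = 1/5 or m = 5.
Through (−7/3, 1/3) these give x − 5y = −4 and 5x − y = −12.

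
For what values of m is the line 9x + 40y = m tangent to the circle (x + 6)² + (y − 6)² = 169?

m = −347 or m = 719

Tangency holds when the distance from the centre (−6, 6) to the line equals the radius 13:
|9·(−6) + 40·6 − m| / √1681 = 13
|m − (186)| = 13·41, so m = 719 or m = −347.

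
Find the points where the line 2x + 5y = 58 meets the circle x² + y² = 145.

Express y = (58 − 2x)/5 and substitute into the circle:
29x² − 232x − 261 = 0  ⟹  x² − 8x − 9 = 0
x = 9 or x = −1, giving (9, 8) and (−1, 12).

(−1, 12) and (9, 8)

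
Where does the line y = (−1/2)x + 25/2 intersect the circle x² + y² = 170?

(−1, 13) and (11, 7)

Substitute y = (25 − x)/2:
5x² − 50x − 55 = 0  ⟹  x² − 10x − 11 = 0
x = 11 or x = −1, giving (11, 7) and (−1, 13).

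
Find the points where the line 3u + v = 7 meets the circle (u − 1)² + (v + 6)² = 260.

(−1, 10) and (9, −20)

Substitute v = −3u + 7:
10u² − 80u − 90 = 0  ⟹  u² − 8u − 9 = 0
u = 9 or u = −1, giving (9, −20) and (−1, 10).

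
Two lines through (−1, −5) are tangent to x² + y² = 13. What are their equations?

A line y − (−5) = m(x − (−1)) is tangent when its distance from (0, 0) is √13:
(1m − (5))² = 13(m² + 1)
6m² + 5m − 6 = 0, so m = −3/2 or m = 2/3.
With m = −3/2: 3x + 2y = −13. With m = 2/3: 2x − 3y = 13.

3x + 2y = −13 and 2x − 3y = 13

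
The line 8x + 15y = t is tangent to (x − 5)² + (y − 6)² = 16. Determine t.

The line touches the circle iff its distance from (5, 6) is 4:
|8·5 + 15·6 − t| / √289 = 4
|t − (130)| = 4·17, so t = 198 or t = 62.

t = 62 or t = 198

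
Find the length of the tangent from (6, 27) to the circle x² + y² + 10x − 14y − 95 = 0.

The centre is (−5, 7) and r = 13. The square of the distance from P to the centre is 121 + 400 = 521.
Power of the point: PT² = |PO|² − r² = 352, so PT = 4√22.

4√22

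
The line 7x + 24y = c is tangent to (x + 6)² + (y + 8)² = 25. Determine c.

c = −359 or c = −109

The line touches the circle iff its distance from (−6, −8) is 5:
|7·(−6) + 24·(−8) − c| / √625 = 5
|c − (−234)| = 5·25, so c = −109 or c = −359.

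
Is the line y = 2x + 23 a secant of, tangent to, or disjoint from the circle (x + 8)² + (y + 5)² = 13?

Substituting the line into the circle gives 5x² + 128x + 835 = 0.
Δ = 16384 − 16700 = −316.
No real roots: the line does not meet the circle.

disjoint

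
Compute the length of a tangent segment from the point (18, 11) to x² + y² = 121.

18

The centre is (0, 0) and r = 11. The square of the distance from P to the centre is 324 + 121 = 445.
Power of the point: PT² = |PO|² − r² = 324, so PT = 18.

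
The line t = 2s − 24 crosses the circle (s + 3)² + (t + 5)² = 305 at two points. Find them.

Express t = 2s − 24 and substitute into the circle:
5s² − 70s + 65 = 0  ⟹  s² − 14s + 13 = 0
s = 13 or s = 1, giving (13, 2) and (1, −22).

(1, −22) and (13, 2)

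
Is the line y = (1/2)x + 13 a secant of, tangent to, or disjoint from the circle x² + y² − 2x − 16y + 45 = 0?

disjoint

d² = (1·1 − 2·8 − (−26))²/5 = 121/5; r² = 20.
Since d² > r², the line lies outside the circle.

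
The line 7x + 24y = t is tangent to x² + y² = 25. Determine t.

Tangency holds when the distance from the centre (0, 0) to the line equals the radius 5:
|7·0 + 24·0 − t| / √625 = 5
|t| = 5·25, so t = 125 or t = −125.

t = −125 or t = 125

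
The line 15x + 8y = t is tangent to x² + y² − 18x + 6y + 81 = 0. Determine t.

Tangency holds when the distance from the centre (9, −3) to the line equals the radius 3:
|15·9 + 8·(−3) − t| / √289 = 3
|t − (111)| = 3·17, so t = 162 or t = 60.

t = 60 or t = 162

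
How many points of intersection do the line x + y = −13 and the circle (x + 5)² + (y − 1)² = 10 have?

0

Substituting the line into the circle gives 2x² + 38x + 211 = 0.
Δ = 1444 − 1688 = −244.
No real roots: the line does not meet the circle.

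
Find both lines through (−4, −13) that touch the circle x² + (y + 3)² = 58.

3x − 7y = 79 and 7x + 3y = −67

A line y − (−13) = m(x − (−4)) is tangent when its distance from (0, −3) is √58:
[m·(4) − (10)]² = 58(m² + 1)
21m² + 40m − 21 = 0, so m = 3/7 or m = −7/3.
Through (−4, −13) these give 3x − 7y = 79 and 7x + 3y = −67.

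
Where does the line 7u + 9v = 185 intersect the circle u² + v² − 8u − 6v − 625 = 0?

From the line, v = (185 − 7u)/9. Substituting:
130u² − 2860u − 26390 = 0  ⟹  u² − 22u − 203 = 0
u = 29 or u = −7, giving (29, −2) and (−7, 26).

(−7, 26) and (29, −2)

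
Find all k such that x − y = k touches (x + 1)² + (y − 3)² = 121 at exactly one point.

Tangency holds when the distance from the centre (−1, 3) to the line equals the radius 11:
|1·(−1) − 1·3 − k| / √2 = 11
|k − (−4)| = 11√2.

k = −4 ± 11√2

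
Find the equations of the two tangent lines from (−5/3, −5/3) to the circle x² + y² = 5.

x + 2y = −5 and 2x + y = −5

Write the tangent as mx − y + (−5/3 − m·(−5/3)) = 0 and set its distance from the centre to √5:
(5/3m − (5/3))² = 5(m² + 1)
2m² + 5m + 2 = 0, so m = −1/2 or m = −2.
With m = −1/2: x + 2y = −5. With m = −2: 2x + y = −5.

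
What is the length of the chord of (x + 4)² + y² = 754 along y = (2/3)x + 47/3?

The distance from (−4, 0) to the line is 39/√13, and r² = 754.
Chord = 2√(r² − d²) = 2·√(637) = 14√13.

14√13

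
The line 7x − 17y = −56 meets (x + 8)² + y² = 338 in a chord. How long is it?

The distance from (−8, 0) to the line is 0/√338, and r² = 338.
Chord = 2√(r² − d²) = 2·√(338) = 26√2.

26√2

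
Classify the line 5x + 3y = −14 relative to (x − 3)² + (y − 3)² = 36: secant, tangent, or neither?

Substituting the line into the circle gives 34x² + 176x + 286 = 0.
Discriminant = (176)² − 4·34·(286) = −7920 < 0.
No real roots: the line does not meet the circle.

neither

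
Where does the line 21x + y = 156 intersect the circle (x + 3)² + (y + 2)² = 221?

(7, 9) and (8, −12)

Substitute y = −21x + 156:
442x² − 6630x + 24752 = 0  ⟹  x² − 15x + 56 = 0
x = 8 or x = 7, giving (8, −12) and (7, 9).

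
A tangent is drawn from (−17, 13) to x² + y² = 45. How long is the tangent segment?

√413

The centre is (0, 0) and r = 3√5. The square of the distance from P to the centre is 289 + 169 = 458.
Power of the point: PT² = |PO|² − r² = 413, so PT = √413.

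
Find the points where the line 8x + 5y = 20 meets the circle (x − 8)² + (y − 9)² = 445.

(−10, 20) and (10, −12)

Express y = (20 − 8x)/5 and substitute into the circle:
89x² − 8900 = 0  ⟹  x² − 100 = 0
x = 10 or x = −10, giving (10, −12) and (−10, 20).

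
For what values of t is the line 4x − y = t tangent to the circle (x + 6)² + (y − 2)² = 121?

Tangency holds when the distance from the centre (−6, 2) to the line equals the radius 11:
|4·(−6) − 1·2 − t| / √17 = 11
|t − (−26)| = 11√17.

t = −26 ± 11√17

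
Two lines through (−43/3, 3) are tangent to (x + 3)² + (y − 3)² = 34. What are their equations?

Write the tangent as mx − y + (3 − m·(−43/3)) = 0 and set its distance from the centre to √34:
[m·(34/3) − (0)]² = 34(m² + 1)
25m² − 9 = 0, so m = 3/5 or m = −3/5.
Through (−43/3, 3) these give 3x − 5y = −58 and 3x + 5y = −28.

3x − 5y = −58 and 3x + 5y = −28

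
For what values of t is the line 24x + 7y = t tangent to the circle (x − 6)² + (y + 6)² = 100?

t = −148 or t = 352

Tangency holds when the distance from the centre (6, −6) to the line equals the radius 10:
|24·6 + 7·(−6) − t| / √625 = 10
|t − (102)| = 10·25, so t = 352 or t = −148.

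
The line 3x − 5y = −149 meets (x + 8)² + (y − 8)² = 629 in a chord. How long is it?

Express y = (149 + 3x)/5 and substitute into the circle:
34x² + 1054x − 2244 = 0  ⟹  x² + 31x − 66 = 0
x = 2 or x = −33, giving (2, 31) and (−33, 10).
|(2, 31) − (−33, 10)| = √((35)² + (21)²) = 7√34.

7√34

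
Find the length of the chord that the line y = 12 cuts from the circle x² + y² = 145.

2

Substitute y = 12:
x² − 1 = 0
x = 1 or x = −1, giving (1, 12) and (−1, 12).
Chord length = distance between (1, 12) and (−1, 12) = √4 = 2.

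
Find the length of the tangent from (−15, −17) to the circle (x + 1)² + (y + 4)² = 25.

The centre is (−1, −4) and r = 5. The square of the distance from P to the centre is 196 + 169 = 365.
The tangent meets the radius at right angles, so tangent² = |PO|² − r² = 365 − 25 = 340.

2√85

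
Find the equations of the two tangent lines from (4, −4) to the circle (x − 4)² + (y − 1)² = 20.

x − 2y = 12 and x + 2y = −4

Let a tangent through (4, −4) have slope m. Its distance from (4, 1) must equal 2√5:
(0m − (5))² = 20(m² + 1)
4m² − 1 = 0, so m = 1/2 or m = −1/2.
With m = 1/2: x − 2y = 12. With m = −1/2: x + 2y = −4.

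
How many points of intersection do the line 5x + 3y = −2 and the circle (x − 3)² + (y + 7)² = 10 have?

d² = (5·3 + 3·(−7) − (−2))²/34 = 8/17; r² = 10.
Since d² < r², the line cuts the circle twice.

2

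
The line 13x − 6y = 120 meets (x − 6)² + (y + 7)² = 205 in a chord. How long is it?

From the line, y = (−120 + 13x)/6. Substituting:
205x² − 2460x = 0  ⟹  x² − 12x = 0
x = 12 or x = 0, giving (12, 6) and (0, −20).
|(12, 6) − (0, −20)| = √((12)² + (26)²) = 2√205.

2√205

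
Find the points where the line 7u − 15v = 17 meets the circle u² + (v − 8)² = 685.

(−19, −10) and (26, 11)

Substitute v = (−17 + 7u)/15:
274u² − 1918u − 135356 = 0  ⟹  u² − 7u − 494 = 0
u = 26 or u = −19, giving (26, 11) and (−19, −10).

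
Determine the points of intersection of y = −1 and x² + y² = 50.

Express y = −1 and substitute into the circle:
x² − 49 = 0
x = 7 or x = −7, giving (7, −1) and (−7, −1).

(−7, −1) and (7, −1)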